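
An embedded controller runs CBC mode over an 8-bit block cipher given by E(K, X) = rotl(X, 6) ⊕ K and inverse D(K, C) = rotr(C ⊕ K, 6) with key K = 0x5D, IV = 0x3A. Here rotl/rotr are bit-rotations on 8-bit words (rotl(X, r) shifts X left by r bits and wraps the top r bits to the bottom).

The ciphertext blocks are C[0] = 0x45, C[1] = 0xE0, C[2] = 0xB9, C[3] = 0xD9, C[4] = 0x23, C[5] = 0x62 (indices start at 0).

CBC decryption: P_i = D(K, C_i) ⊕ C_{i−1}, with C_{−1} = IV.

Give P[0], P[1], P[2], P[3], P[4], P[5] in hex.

P[0]: D(K, 0x45) = 0x60; 0x60 ⊕ 0x3A = 0x5A.
P[1]: D(K, 0xE0) = 0xF6; 0xF6 ⊕ 0x45 = 0xB3.
P[2]: D(K, 0xB9) = 0x93; 0x93 ⊕ 0xE0 = 0x73.
P[3]: D(K, 0xD9) = 0x12; 0x12 ⊕ 0xB9 = 0xAB.
P[4]: D(K, 0x23) = 0xF9; 0xF9 ⊕ 0xD9 = 0x20.
P[5]: D(K, 0x62) = 0xFC; 0xFC ⊕ 0x23 = 0xDF.

P[0] = 0x5A, P[1] = 0xB3, P[2] = 0x73, P[3] = 0xAB, P[4] = 0x20, P[5] = 0xDF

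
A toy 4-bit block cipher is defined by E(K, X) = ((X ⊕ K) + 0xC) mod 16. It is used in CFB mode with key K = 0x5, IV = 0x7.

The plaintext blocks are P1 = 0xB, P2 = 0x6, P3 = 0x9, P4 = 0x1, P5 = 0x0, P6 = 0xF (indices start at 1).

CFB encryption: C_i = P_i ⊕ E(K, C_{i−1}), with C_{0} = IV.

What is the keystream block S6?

C1: E(K, 0x7) = 0xE; 0xB ⊕ 0xE = 0x5.
C2: E(K, 0x5) = 0xC; 0x6 ⊕ 0xC = 0xA.
C3: E(K, 0xA) = 0xB; 0x9 ⊕ 0xB = 0x2.
C4: E(K, 0x2) = 0x3; 0x1 ⊕ 0x3 = 0x2.
C5: E(K, 0x2) = 0x3; 0x0 ⊕ 0x3 = 0x3.
C6: E(K, 0x3) = 0x2; 0xF ⊕ 0x2 = 0xD.
So S6 = 0x2.

0x2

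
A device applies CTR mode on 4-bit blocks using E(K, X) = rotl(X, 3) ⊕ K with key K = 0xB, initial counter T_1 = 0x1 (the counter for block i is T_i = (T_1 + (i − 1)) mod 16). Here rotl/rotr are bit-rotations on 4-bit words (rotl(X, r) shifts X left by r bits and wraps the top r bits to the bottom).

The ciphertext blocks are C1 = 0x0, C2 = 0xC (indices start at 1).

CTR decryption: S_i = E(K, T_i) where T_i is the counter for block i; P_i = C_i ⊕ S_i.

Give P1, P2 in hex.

P1 = 0x3, P2 = 0x6

P1: T = 0x1, S = E(K, T) = 0x3; 0x0 ⊕ 0x3 = 0x3.
P2: T = 0x2, S = E(K, T) = 0xA; 0xC ⊕ 0xA = 0x6.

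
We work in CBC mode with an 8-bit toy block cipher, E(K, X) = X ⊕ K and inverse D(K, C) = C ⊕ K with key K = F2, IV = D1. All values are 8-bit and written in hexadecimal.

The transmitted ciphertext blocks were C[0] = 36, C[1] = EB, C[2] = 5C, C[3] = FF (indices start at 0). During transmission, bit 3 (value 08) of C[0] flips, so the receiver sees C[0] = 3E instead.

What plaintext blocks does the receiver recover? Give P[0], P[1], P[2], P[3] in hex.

P[0] = 1D, P[1] = 27, P[2] = 45, P[3] = 51

CBC decryption: P_i = D(K, C_i) ⊕ C_{i−1}, with C_{−1} = IV.
Only C[0] changed, to 3E. In CBC, a change in C_i garbles P_i and flips the same bit in P_{i+1}. Decrypting the received ciphertext:
P[0]: D(K, 3E) = CC; CC ⊕ D1 = 1D.
P[1]: D(K, EB) = 19; 19 ⊕ 3E = 27.
P[2]: D(K, 5C) = AE; AE ⊕ EB = 45.
P[3]: D(K, FF) = 0D; 0D ⊕ 5C = 51.
Blocks that differ from the original plaintext: P[0], P[1].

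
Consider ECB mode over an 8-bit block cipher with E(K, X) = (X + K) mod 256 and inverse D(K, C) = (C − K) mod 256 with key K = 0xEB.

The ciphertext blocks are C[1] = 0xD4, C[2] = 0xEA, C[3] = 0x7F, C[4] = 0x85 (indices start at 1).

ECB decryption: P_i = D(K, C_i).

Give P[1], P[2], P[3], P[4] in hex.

P[1]: D(K, 0xD4) = 0xE9.
P[2]: D(K, 0xEA) = 0xFF.
P[3]: D(K, 0x7F) = 0x94.
P[4]: D(K, 0x85) = 0x9A.

P[1] = 0xE9, P[2] = 0xFF, P[3] = 0x94, P[4] = 0x9A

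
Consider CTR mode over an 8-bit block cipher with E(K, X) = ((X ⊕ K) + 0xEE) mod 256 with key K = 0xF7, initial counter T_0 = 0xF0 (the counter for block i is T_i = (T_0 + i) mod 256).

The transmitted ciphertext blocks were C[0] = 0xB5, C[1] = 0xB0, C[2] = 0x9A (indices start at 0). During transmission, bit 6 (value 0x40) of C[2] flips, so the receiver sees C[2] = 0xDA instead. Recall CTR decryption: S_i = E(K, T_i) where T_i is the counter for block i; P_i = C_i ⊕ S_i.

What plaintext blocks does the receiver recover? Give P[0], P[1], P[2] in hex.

P[0] = 0x40, P[1] = 0x44, P[2] = 0x29

Only C[2] changed, to 0xDA. In CTR, a change in C_i flips the same bit in P_i only; the keystream is unaffected. Decrypting the received ciphertext:
P[0]: T = 0xF0, S = E(K, T) = 0xF5; 0xB5 ⊕ 0xF5 = 0x40.
P[1]: T = 0xF1, S = E(K, T) = 0xF4; 0xB0 ⊕ 0xF4 = 0x44.
P[2]: T = 0xF2, S = E(K, T) = 0xF3; 0xDA ⊕ 0xF3 = 0x29.
Blocks that differ from the original plaintext: P[2].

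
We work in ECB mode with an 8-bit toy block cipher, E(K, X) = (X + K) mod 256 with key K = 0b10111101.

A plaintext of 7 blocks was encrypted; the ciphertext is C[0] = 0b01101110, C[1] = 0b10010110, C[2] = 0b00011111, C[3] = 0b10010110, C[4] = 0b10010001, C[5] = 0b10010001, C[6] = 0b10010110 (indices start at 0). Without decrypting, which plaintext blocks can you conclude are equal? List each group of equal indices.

ECB encrypts each block independently with the same key, so equal ciphertext blocks imply equal plaintext blocks.
C[1] = C[3] = C[6] = 0b10010110, so P[1] = P[3] = P[6].
C[4] = C[5] = 0b10010001, so P[4] = P[5].

P[1] = P[3] = P[6]; P[4] = P[5]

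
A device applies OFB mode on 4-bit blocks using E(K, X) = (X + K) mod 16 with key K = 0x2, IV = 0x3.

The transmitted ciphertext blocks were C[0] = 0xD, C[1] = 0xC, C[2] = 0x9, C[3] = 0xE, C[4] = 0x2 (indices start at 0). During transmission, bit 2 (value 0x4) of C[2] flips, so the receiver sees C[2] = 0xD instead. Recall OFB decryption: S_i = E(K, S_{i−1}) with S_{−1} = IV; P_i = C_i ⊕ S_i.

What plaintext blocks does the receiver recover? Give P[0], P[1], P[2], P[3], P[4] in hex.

Only C[2] changed, to 0xD. In OFB, a change in C_i flips the same bit in P_i only; the keystream is unaffected. Decrypting the received ciphertext:
P[0]: S = E(K, 0x3) = 0x5; 0xD ⊕ 0x5 = 0x8.
P[1]: S = E(K, 0x5) = 0x7; 0xC ⊕ 0x7 = 0xB.
P[2]: S = E(K, 0x7) = 0x9; 0xD ⊕ 0x9 = 0x4.
P[3]: S = E(K, 0x9) = 0xB; 0xE ⊕ 0xB = 0x5.
P[4]: S = E(K, 0xB) = 0xD; 0x2 ⊕ 0xD = 0xF.
Blocks that differ from the original plaintext: P[2].

P[0] = 0x8, P[1] = 0xB, P[2] = 0x4, P[3] = 0x5, P[4] = 0xF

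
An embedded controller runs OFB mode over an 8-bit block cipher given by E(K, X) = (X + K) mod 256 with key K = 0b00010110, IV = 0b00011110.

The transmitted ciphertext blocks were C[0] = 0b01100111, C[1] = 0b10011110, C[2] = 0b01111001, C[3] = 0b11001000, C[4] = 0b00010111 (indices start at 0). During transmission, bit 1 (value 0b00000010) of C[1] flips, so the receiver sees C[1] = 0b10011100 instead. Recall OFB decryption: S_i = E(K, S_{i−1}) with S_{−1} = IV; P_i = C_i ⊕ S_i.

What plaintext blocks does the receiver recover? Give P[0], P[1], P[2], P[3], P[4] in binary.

P[0] = 0b01010011, P[1] = 0b11010110, P[2] = 0b00011001, P[3] = 0b10111110, P[4] = 0b10011011

Only C[1] changed, to 0b10011100. In OFB, a change in C_i flips the same bit in P_i only; the keystream is unaffected. Decrypting the received ciphertext:
P[0]: S = E(K, 0b00011110) = 0b00110100; 0b01100111 ⊕ 0b00110100 = 0b01010011.
P[1]: S = E(K, 0b00110100) = 0b01001010; 0b10011100 ⊕ 0b01001010 = 0b11010110.
P[2]: S = E(K, 0b01001010) = 0b01100000; 0b01111001 ⊕ 0b01100000 = 0b00011001.
P[3]: S = E(K, 0b01100000) = 0b01110110; 0b11001000 ⊕ 0b01110110 = 0b10111110.
P[4]: S = E(K, 0b01110110) = 0b10001100; 0b00010111 ⊕ 0b10001100 = 0b10011011.
Blocks that differ from the original plaintext: P[1].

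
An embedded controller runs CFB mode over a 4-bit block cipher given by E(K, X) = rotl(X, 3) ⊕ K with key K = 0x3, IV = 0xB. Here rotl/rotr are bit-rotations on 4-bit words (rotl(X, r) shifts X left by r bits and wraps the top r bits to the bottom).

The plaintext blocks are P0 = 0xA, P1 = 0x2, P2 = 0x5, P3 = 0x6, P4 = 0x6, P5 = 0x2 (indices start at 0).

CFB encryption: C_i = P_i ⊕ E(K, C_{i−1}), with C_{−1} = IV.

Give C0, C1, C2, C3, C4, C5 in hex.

C0 = 0x4, C1 = 0x3, C2 = 0xF, C3 = 0xA, C4 = 0x0, C5 = 0x1

C0: E(K, 0xB) = 0xE; 0xA ⊕ 0xE = 0x4.
C1: E(K, 0x4) = 0x1; 0x2 ⊕ 0x1 = 0x3.
C2: E(K, 0x3) = 0xA; 0x5 ⊕ 0xA = 0xF.
C3: E(K, 0xF) = 0xC; 0x6 ⊕ 0xC = 0xA.
C4: E(K, 0xA) = 0x6; 0x6 ⊕ 0x6 = 0x0.
C5: E(K, 0x0) = 0x3; 0x2 ⊕ 0x3 = 0x1.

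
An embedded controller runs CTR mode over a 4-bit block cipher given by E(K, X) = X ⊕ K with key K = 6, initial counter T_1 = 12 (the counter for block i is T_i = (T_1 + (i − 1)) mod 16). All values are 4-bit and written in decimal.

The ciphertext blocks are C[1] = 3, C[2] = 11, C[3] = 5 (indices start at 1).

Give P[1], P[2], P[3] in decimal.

P[1] = 9, P[2] = 0, P[3] = 13

CTR decryption: S_i = E(K, T_i) where T_i is the counter for block i; P_i = C_i ⊕ S_i.
P[1]: T = 12, S = E(K, T) = 10; 3 ⊕ 10 = 9.
P[2]: T = 13, S = E(K, T) = 11; 11 ⊕ 11 = 0.
P[3]: T = 14, S = E(K, T) = 8; 5 ⊕ 8 = 13.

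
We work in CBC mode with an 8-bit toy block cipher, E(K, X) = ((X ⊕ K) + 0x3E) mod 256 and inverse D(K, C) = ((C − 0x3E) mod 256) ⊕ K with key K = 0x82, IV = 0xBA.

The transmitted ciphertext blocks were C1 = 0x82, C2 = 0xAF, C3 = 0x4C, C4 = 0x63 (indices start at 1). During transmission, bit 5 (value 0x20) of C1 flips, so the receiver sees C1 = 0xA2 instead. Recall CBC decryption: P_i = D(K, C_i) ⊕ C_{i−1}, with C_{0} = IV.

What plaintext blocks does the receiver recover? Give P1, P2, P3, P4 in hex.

Only C1 changed, to 0xA2. In CBC, a change in C_i garbles P_i and flips the same bit in P_{i+1}. Decrypting the received ciphertext:
P1: D(K, 0xA2) = 0xE6; 0xE6 ⊕ 0xBA = 0x5C.
P2: D(K, 0xAF) = 0xF3; 0xF3 ⊕ 0xA2 = 0x51.
P3: D(K, 0x4C) = 0x8C; 0x8C ⊕ 0xAF = 0x23.
P4: D(K, 0x63) = 0xA7; 0xA7 ⊕ 0x4C = 0xEB.
Blocks that differ from the original plaintext: P1, P2.

P1 = 0x5C, P2 = 0x51, P3 = 0x23, P4 = 0xEB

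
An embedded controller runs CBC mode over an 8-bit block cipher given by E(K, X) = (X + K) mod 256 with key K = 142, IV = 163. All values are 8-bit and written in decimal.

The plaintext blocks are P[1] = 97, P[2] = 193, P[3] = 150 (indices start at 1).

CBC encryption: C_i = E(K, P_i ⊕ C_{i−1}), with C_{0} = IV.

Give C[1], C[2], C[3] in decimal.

C[1] = 80, C[2] = 31, C[3] = 23

C[1]: P[1] ⊕ 163 = 194; E(K, 194) = 80.
C[2]: P[2] ⊕ 80 = 145; E(K, 145) = 31.
C[3]: P[3] ⊕ 31 = 137; E(K, 137) = 23.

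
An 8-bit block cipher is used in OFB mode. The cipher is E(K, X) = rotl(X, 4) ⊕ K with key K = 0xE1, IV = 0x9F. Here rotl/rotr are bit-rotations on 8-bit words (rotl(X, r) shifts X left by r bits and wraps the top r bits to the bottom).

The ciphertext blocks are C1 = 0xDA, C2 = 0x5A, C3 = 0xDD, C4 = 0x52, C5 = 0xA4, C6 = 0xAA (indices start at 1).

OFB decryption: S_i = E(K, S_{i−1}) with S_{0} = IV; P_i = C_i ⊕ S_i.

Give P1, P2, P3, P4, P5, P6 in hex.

P1 = 0xC2, P2 = 0x3A, P3 = 0x3A, P4 = 0xCD, P5 = 0xBC, P6 = 0xCA

P1: S = E(K, 0x9F) = 0x18; 0xDA ⊕ 0x18 = 0xC2.
P2: S = E(K, 0x18) = 0x60; 0x5A ⊕ 0x60 = 0x3A.
P3: S = E(K, 0x60) = 0xE7; 0xDD ⊕ 0xE7 = 0x3A.
P4: S = E(K, 0xE7) = 0x9F; 0x52 ⊕ 0x9F = 0xCD.
P5: S = E(K, 0x9F) = 0x18; 0xA4 ⊕ 0x18 = 0xBC.
P6: S = E(K, 0x18) = 0x60; 0xAA ⊕ 0x60 = 0xCA.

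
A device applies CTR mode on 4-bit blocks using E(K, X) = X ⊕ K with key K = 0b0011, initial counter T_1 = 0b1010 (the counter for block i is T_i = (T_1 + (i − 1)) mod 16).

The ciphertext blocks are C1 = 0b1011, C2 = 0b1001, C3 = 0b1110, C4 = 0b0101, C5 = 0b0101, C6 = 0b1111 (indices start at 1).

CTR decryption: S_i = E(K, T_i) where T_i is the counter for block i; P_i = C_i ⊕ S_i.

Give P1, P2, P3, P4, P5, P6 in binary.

P1: T = 0b1010, S = E(K, T) = 0b1001; 0b1011 ⊕ 0b1001 = 0b0010.
P2: T = 0b1011, S = E(K, T) = 0b1000; 0b1001 ⊕ 0b1000 = 0b0001.
P3: T = 0b1100, S = E(K, T) = 0b1111; 0b1110 ⊕ 0b1111 = 0b0001.
P4: T = 0b1101, S = E(K, T) = 0b1110; 0b0101 ⊕ 0b1110 = 0b1011.
P5: T = 0b1110, S = E(K, T) = 0b1101; 0b0101 ⊕ 0b1101 = 0b1000.
P6: T = 0b1111, S = E(K, T) = 0b1100; 0b1111 ⊕ 0b1100 = 0b0011.

P1 = 0b0010, P2 = 0b0001, P3 = 0b0001, P4 = 0b1011, P5 = 0b1000, P6 = 0b0011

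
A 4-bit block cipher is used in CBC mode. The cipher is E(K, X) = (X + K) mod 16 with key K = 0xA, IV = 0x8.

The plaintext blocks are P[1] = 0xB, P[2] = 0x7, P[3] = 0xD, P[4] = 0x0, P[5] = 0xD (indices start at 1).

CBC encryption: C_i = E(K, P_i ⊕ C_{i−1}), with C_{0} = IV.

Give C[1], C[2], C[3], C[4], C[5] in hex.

C[1] = 0xD, C[2] = 0x4, C[3] = 0x3, C[4] = 0xD, C[5] = 0xA

C[1]: P[1] ⊕ 0x8 = 0x3; E(K, 0x3) = 0xD.
C[2]: P[2] ⊕ 0xD = 0xA; E(K, 0xA) = 0x4.
C[3]: P[3] ⊕ 0x4 = 0x9; E(K, 0x9) = 0x3.
C[4]: P[4] ⊕ 0x3 = 0x3; E(K, 0x3) = 0xD.
C[5]: P[5] ⊕ 0xD = 0x0; E(K, 0x0) = 0xA.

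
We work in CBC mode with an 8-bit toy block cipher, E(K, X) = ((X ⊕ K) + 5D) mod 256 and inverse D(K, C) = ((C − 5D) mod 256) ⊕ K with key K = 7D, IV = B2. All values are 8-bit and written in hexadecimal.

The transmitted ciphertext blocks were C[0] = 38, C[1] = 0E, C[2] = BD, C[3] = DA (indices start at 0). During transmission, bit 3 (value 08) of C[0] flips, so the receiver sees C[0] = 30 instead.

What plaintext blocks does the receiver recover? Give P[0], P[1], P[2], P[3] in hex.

CBC decryption: P_i = D(K, C_i) ⊕ C_{i−1}, with C_{−1} = IV.
Only C[0] changed, to 30. In CBC, a change in C_i garbles P_i and flips the same bit in P_{i+1}. Decrypting the received ciphertext:
P[0]: D(K, 30) = AE; AE ⊕ B2 = 1C.
P[1]: D(K, 0E) = CC; CC ⊕ 30 = FC.
P[2]: D(K, BD) = 1D; 1D ⊕ 0E = 13.
P[3]: D(K, DA) = 00; 00 ⊕ BD = BD.
Blocks that differ from the original plaintext: P[0], P[1].

P[0] = 1C, P[1] = FC, P[2] = 13, P[3] = BD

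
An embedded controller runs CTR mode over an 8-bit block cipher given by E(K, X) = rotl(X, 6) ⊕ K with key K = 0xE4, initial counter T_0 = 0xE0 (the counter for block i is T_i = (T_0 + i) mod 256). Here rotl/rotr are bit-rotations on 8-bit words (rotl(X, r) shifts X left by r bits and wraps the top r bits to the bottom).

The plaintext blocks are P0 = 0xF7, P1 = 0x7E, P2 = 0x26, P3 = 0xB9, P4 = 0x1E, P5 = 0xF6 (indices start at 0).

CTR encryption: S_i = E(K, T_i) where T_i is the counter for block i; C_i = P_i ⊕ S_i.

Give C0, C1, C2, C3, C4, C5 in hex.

C0: T = 0xE0, S = E(K, T) = 0xDC; 0xF7 ⊕ 0xDC = 0x2B.
C1: T = 0xE1, S = E(K, T) = 0x9C; 0x7E ⊕ 0x9C = 0xE2.
C2: T = 0xE2, S = E(K, T) = 0x5C; 0x26 ⊕ 0x5C = 0x7A.
C3: T = 0xE3, S = E(K, T) = 0x1C; 0xB9 ⊕ 0x1C = 0xA5.
C4: T = 0xE4, S = E(K, T) = 0xDD; 0x1E ⊕ 0xDD = 0xC3.
C5: T = 0xE5, S = E(K, T) = 0x9D; 0xF6 ⊕ 0x9D = 0x6B.

C0 = 0x2B, C1 = 0xE2, C2 = 0x7A, C3 = 0xA5, C4 = 0xC3, C5 = 0x6B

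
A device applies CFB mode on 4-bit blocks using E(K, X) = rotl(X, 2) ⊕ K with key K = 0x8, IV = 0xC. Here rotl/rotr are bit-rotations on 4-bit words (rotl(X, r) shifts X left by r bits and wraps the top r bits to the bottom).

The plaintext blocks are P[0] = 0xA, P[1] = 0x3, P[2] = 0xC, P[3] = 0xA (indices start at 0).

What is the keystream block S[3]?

0x6

CFB encryption: C_i = P_i ⊕ E(K, C_{i−1}), with C_{−1} = IV.
C[0]: E(K, 0xC) = 0xB; 0xA ⊕ 0xB = 0x1.
C[1]: E(K, 0x1) = 0xC; 0x3 ⊕ 0xC = 0xF.
C[2]: E(K, 0xF) = 0x7; 0xC ⊕ 0x7 = 0xB.
C[3]: E(K, 0xB) = 0x6; 0xA ⊕ 0x6 = 0xC.
So S[3] = 0x6.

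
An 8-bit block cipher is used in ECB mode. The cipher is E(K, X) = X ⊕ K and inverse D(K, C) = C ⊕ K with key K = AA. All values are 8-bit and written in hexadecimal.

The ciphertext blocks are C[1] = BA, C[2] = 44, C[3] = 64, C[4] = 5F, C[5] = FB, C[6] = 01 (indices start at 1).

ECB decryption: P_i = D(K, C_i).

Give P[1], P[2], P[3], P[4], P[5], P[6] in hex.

P[1] = 10, P[2] = EE, P[3] = CE, P[4] = F5, P[5] = 51, P[6] = AB

P[1]: D(K, BA) = 10.
P[2]: D(K, 44) = EE.
P[3]: D(K, 64) = CE.
P[4]: D(K, 5F) = F5.
P[5]: D(K, FB) = 51.
P[6]: D(K, 01) = AB.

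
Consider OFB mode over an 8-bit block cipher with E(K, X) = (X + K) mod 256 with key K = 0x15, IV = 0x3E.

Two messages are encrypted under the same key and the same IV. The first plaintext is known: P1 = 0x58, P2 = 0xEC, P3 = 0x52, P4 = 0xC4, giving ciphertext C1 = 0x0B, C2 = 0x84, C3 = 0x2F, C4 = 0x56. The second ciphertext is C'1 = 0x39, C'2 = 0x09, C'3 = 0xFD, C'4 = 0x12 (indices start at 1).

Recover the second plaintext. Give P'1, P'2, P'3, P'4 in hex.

In OFB with a reused IV, both messages share the same keystream S_i, so C_i ⊕ C'_i = P_i ⊕ P'_i and thus P'_i = P_i ⊕ C_i ⊕ C'_i.
P'1: 0x58 ⊕ 0x0B ⊕ 0x39 = 0x6A.
P'2: 0xEC ⊕ 0x84 ⊕ 0x09 = 0x61.
P'3: 0x52 ⊕ 0x2F ⊕ 0xFD = 0x80.
P'4: 0xC4 ⊕ 0x56 ⊕ 0x12 = 0x80.

P'1 = 0x6A, P'2 = 0x61, P'3 = 0x80, P'4 = 0x80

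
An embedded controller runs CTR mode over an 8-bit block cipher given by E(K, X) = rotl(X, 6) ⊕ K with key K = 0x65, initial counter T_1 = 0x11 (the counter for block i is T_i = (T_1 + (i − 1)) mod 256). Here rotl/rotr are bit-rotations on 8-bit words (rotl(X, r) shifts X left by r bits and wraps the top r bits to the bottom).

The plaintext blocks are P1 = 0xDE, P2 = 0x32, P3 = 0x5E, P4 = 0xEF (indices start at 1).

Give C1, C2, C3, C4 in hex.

CTR encryption: S_i = E(K, T_i) where T_i is the counter for block i; C_i = P_i ⊕ S_i.
C1: T = 0x11, S = E(K, T) = 0x21; 0xDE ⊕ 0x21 = 0xFF.
C2: T = 0x12, S = E(K, T) = 0xE1; 0x32 ⊕ 0xE1 = 0xD3.
C3: T = 0x13, S = E(K, T) = 0xA1; 0x5E ⊕ 0xA1 = 0xFF.
C4: T = 0x14, S = E(K, T) = 0x60; 0xEF ⊕ 0x60 = 0x8F.

C1 = 0xFF, C2 = 0xD3, C3 = 0xFF, C4 = 0x8F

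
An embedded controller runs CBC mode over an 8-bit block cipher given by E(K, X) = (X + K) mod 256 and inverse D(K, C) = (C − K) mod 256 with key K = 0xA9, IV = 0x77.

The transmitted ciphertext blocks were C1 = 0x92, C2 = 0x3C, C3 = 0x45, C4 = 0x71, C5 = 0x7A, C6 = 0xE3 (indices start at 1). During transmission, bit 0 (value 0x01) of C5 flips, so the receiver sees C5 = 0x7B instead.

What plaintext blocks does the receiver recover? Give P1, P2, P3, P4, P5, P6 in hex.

P1 = 0x9E, P2 = 0x01, P3 = 0xA0, P4 = 0x8D, P5 = 0xA3, P6 = 0x41

CBC decryption: P_i = D(K, C_i) ⊕ C_{i−1}, with C_{0} = IV.
Only C5 changed, to 0x7B. In CBC, a change in C_i garbles P_i and flips the same bit in P_{i+1}. Decrypting the received ciphertext:
P1: D(K, 0x92) = 0xE9; 0xE9 ⊕ 0x77 = 0x9E.
P2: D(K, 0x3C) = 0x93; 0x93 ⊕ 0x92 = 0x01.
P3: D(K, 0x45) = 0x9C; 0x9C ⊕ 0x3C = 0xA0.
P4: D(K, 0x71) = 0xC8; 0xC8 ⊕ 0x45 = 0x8D.
P5: D(K, 0x7B) = 0xD2; 0xD2 ⊕ 0x71 = 0xA3.
P6: D(K, 0xE3) = 0x3A; 0x3A ⊕ 0x7B = 0x41.
Blocks that differ from the original plaintext: P5, P6.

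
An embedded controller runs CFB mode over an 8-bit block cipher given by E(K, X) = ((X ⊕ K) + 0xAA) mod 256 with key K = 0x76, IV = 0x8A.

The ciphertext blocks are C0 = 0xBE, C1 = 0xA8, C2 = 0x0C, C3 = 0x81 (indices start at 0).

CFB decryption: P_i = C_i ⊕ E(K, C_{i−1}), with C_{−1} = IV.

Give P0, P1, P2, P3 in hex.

P0: E(K, 0x8A) = 0xA6; 0xBE ⊕ 0xA6 = 0x18.
P1: E(K, 0xBE) = 0x72; 0xA8 ⊕ 0x72 = 0xDA.
P2: E(K, 0xA8) = 0x88; 0x0C ⊕ 0x88 = 0x84.
P3: E(K, 0x0C) = 0x24; 0x81 ⊕ 0x24 = 0xA5.

P0 = 0x18, P1 = 0xDA, P2 = 0x84, P3 = 0xA5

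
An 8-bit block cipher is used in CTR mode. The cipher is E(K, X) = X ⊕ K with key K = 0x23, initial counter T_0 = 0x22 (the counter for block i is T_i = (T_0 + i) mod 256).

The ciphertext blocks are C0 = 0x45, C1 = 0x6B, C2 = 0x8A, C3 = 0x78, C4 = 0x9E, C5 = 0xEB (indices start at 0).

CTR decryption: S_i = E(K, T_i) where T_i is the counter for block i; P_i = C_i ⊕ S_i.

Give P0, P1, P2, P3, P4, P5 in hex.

P0: T = 0x22, S = E(K, T) = 0x01; 0x45 ⊕ 0x01 = 0x44.
P1: T = 0x23, S = E(K, T) = 0x00; 0x6B ⊕ 0x00 = 0x6B.
P2: T = 0x24, S = E(K, T) = 0x07; 0x8A ⊕ 0x07 = 0x8D.
P3: T = 0x25, S = E(K, T) = 0x06; 0x78 ⊕ 0x06 = 0x7E.
P4: T = 0x26, S = E(K, T) = 0x05; 0x9E ⊕ 0x05 = 0x9B.
P5: T = 0x27, S = E(K, T) = 0x04; 0xEB ⊕ 0x04 = 0xEF.

P0 = 0x44, P1 = 0x6B, P2 = 0x8D, P3 = 0x7E, P4 = 0x9B, P5 = 0xEF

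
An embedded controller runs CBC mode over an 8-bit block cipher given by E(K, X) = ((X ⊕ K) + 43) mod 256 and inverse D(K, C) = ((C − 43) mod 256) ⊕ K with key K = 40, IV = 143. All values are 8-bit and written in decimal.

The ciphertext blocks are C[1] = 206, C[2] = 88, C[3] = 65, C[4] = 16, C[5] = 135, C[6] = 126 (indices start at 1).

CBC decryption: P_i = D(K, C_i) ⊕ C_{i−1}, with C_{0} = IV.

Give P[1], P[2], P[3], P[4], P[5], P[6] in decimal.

P[1] = 4, P[2] = 203, P[3] = 102, P[4] = 140, P[5] = 100, P[6] = 252

P[1]: D(K, 206) = 139; 139 ⊕ 143 = 4.
P[2]: D(K, 88) = 5; 5 ⊕ 206 = 203.
P[3]: D(K, 65) = 62; 62 ⊕ 88 = 102.
P[4]: D(K, 16) = 205; 205 ⊕ 65 = 140.
P[5]: D(K, 135) = 116; 116 ⊕ 16 = 100.
P[6]: D(K, 126) = 123; 123 ⊕ 135 = 252.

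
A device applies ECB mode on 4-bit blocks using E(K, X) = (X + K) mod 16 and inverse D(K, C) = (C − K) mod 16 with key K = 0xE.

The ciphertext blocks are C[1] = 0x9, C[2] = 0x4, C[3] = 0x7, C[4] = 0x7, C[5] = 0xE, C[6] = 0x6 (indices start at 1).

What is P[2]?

ECB decryption: P_i = D(K, C_i).
P[2]: D(K, 0x4) = 0x6.

P[2] = 0x6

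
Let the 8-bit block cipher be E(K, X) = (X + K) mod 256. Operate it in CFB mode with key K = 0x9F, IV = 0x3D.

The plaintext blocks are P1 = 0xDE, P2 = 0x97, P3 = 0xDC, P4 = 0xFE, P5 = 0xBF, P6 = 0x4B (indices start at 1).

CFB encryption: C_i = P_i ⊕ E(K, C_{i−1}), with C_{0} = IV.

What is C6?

C1: E(K, 0x3D) = 0xDC; 0xDE ⊕ 0xDC = 0x02.
C2: E(K, 0x02) = 0xA1; 0x97 ⊕ 0xA1 = 0x36.
C3: E(K, 0x36) = 0xD5; 0xDC ⊕ 0xD5 = 0x09.
C4: E(K, 0x09) = 0xA8; 0xFE ⊕ 0xA8 = 0x56.
C5: E(K, 0x56) = 0xF5; 0xBF ⊕ 0xF5 = 0x4A.
C6: E(K, 0x4A) = 0xE9; 0x4B ⊕ 0xE9 = 0xA2.

C6 = 0xA2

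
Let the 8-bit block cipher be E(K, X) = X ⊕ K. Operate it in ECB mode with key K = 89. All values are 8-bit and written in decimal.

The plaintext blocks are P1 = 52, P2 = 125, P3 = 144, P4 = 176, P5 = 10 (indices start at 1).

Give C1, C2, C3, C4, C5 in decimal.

C1 = 109, C2 = 36, C3 = 201, C4 = 233, C5 = 83

ECB encryption: C_i = E(K, P_i).
C1: E(K, 52) = 109.
C2: E(K, 125) = 36.
C3: E(K, 144) = 201.
C4: E(K, 176) = 233.
C5: E(K, 10) = 83.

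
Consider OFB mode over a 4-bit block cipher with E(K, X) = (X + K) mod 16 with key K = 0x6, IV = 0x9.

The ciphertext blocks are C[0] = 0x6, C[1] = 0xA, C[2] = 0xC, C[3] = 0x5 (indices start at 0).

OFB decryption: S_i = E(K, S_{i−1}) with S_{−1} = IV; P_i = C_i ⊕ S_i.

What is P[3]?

P[0]: S = E(K, 0x9) = 0xF; 0x6 ⊕ 0xF = 0x9.
P[1]: S = E(K, 0xF) = 0x5; 0xA ⊕ 0x5 = 0xF.
P[2]: S = E(K, 0x5) = 0xB; 0xC ⊕ 0xB = 0x7.
P[3]: S = E(K, 0xB) = 0x1; 0x5 ⊕ 0x1 = 0x4.

P[3] = 0x4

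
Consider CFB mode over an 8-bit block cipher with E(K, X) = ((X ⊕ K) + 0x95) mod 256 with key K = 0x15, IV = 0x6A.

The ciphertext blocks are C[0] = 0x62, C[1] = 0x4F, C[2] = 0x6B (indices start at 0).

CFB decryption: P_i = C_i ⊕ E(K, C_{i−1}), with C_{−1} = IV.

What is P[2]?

P[2]: E(K, 0x4F) = 0xEF; 0x6B ⊕ 0xEF = 0x84.

P[2] = 0x84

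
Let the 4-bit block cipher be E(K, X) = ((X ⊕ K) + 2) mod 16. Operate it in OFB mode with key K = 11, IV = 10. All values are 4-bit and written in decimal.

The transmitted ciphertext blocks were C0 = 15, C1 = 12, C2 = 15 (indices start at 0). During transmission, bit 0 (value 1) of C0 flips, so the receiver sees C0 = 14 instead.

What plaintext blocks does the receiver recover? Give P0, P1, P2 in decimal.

OFB decryption: S_i = E(K, S_{i−1}) with S_{−1} = IV; P_i = C_i ⊕ S_i.
Only C0 changed, to 14. In OFB, a change in C_i flips the same bit in P_i only; the keystream is unaffected. Decrypting the received ciphertext:
P0: S = E(K, 10) = 3; 14 ⊕ 3 = 13.
P1: S = E(K, 3) = 10; 12 ⊕ 10 = 6.
P2: S = E(K, 10) = 3; 15 ⊕ 3 = 12.
Blocks that differ from the original plaintext: P0.

P0 = 13, P1 = 6, P2 = 12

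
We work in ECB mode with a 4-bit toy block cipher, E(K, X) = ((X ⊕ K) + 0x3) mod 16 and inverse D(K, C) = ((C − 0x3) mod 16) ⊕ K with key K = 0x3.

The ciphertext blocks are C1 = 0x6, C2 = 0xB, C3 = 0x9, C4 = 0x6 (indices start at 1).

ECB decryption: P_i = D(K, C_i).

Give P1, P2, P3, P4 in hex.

P1: D(K, 0x6) = 0x0.
P2: D(K, 0xB) = 0xB.
P3: D(K, 0x9) = 0x5.
P4: D(K, 0x6) = 0x0.

P1 = 0x0, P2 = 0xB, P3 = 0x5, P4 = 0x0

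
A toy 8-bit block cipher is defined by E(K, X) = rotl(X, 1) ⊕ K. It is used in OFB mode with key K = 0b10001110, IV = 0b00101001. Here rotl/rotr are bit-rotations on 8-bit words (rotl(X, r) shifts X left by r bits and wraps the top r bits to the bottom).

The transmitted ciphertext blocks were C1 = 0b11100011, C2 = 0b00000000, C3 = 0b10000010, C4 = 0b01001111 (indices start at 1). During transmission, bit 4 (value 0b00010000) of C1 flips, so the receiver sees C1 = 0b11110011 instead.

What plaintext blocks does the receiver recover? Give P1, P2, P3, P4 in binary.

OFB decryption: S_i = E(K, S_{i−1}) with S_{0} = IV; P_i = C_i ⊕ S_i.
Only C1 changed, to 0b11110011. In OFB, a change in C_i flips the same bit in P_i only; the keystream is unaffected. Decrypting the received ciphertext:
P1: S = E(K, 0b00101001) = 0b11011100; 0b11110011 ⊕ 0b11011100 = 0b00101111.
P2: S = E(K, 0b11011100) = 0b00110111; 0b00000000 ⊕ 0b00110111 = 0b00110111.
P3: S = E(K, 0b00110111) = 0b11100000; 0b10000010 ⊕ 0b11100000 = 0b01100010.
P4: S = E(K, 0b11100000) = 0b01001111; 0b01001111 ⊕ 0b01001111 = 0b00000000.
Blocks that differ from the original plaintext: P1.

P1 = 0b00101111, P2 = 0b00110111, P3 = 0b01100010, P4 = 0b00000000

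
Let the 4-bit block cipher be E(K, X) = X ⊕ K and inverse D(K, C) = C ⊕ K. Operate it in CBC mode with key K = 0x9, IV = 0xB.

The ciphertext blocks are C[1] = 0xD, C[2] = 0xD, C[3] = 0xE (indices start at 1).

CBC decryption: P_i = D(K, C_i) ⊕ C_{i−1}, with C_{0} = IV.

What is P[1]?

P[1] = 0xF

P[1]: D(K, 0xD) = 0x4; 0x4 ⊕ 0xB = 0xF.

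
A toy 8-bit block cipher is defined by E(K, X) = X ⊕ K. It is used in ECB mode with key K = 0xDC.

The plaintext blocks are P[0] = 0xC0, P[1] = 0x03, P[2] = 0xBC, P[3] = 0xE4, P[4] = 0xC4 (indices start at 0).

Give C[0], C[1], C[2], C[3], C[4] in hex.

ECB encryption: C_i = E(K, P_i).
C[0]: E(K, 0xC0) = 0x1C.
C[1]: E(K, 0x03) = 0xDF.
C[2]: E(K, 0xBC) = 0x60.
C[3]: E(K, 0xE4) = 0x38.
C[4]: E(K, 0xC4) = 0x18.

C[0] = 0x1C, C[1] = 0xDF, C[2] = 0x60, C[3] = 0x38, C[4] = 0x18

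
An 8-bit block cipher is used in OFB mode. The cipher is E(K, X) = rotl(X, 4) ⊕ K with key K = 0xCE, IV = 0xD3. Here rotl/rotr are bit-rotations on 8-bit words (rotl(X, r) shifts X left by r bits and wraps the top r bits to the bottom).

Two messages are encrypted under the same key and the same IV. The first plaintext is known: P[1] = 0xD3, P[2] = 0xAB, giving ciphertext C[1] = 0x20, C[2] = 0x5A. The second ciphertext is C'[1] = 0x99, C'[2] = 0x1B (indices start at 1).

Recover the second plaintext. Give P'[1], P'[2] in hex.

In OFB with a reused IV, both messages share the same keystream S_i, so C_i ⊕ C'_i = P_i ⊕ P'_i and thus P'_i = P_i ⊕ C_i ⊕ C'_i.
P'[1]: 0xD3 ⊕ 0x20 ⊕ 0x99 = 0x6A.
P'[2]: 0xAB ⊕ 0x5A ⊕ 0x1B = 0xEA.

P'[1] = 0x6A, P'[2] = 0xEA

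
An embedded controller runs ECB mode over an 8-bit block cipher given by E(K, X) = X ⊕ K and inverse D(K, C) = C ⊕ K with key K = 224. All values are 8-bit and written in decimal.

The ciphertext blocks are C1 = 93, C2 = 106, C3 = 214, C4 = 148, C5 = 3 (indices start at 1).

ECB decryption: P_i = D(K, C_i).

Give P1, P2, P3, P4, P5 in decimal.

P1 = 189, P2 = 138, P3 = 54, P4 = 116, P5 = 227

P1: D(K, 93) = 189.
P2: D(K, 106) = 138.
P3: D(K, 214) = 54.
P4: D(K, 148) = 116.
P5: D(K, 3) = 227.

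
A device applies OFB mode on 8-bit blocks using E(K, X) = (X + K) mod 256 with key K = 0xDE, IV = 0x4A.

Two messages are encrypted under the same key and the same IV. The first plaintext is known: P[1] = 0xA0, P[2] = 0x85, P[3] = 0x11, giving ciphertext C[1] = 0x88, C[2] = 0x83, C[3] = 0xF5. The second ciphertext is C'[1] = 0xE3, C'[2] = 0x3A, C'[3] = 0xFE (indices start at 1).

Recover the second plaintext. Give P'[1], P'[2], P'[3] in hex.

P'[1] = 0xCB, P'[2] = 0x3C, P'[3] = 0x1A

In OFB with a reused IV, both messages share the same keystream S_i, so C_i ⊕ C'_i = P_i ⊕ P'_i and thus P'_i = P_i ⊕ C_i ⊕ C'_i.
P'[1]: 0xA0 ⊕ 0x88 ⊕ 0xE3 = 0xCB.
P'[2]: 0x85 ⊕ 0x83 ⊕ 0x3A = 0x3C.
P'[3]: 0x11 ⊕ 0xF5 ⊕ 0xFE = 0x1A.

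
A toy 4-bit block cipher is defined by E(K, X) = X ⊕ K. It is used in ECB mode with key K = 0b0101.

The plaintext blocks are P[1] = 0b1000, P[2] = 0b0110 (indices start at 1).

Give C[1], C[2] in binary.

ECB encryption: C_i = E(K, P_i).
C[1]: E(K, 0b1000) = 0b1101.
C[2]: E(K, 0b0110) = 0b0011.

C[1] = 0b1101, C[2] = 0b0011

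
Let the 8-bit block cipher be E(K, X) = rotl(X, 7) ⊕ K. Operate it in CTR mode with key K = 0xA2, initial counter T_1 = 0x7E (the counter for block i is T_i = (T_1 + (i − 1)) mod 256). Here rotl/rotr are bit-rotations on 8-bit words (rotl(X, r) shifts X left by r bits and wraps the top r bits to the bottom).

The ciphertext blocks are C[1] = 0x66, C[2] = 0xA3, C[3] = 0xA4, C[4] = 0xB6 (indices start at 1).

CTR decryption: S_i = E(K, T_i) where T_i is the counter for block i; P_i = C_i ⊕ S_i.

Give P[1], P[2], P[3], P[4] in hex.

P[1] = 0xFB, P[2] = 0xBE, P[3] = 0x46, P[4] = 0xD4

P[1]: T = 0x7E, S = E(K, T) = 0x9D; 0x66 ⊕ 0x9D = 0xFB.
P[2]: T = 0x7F, S = E(K, T) = 0x1D; 0xA3 ⊕ 0x1D = 0xBE.
P[3]: T = 0x80, S = E(K, T) = 0xE2; 0xA4 ⊕ 0xE2 = 0x46.
P[4]: T = 0x81, S = E(K, T) = 0x62; 0xB6 ⊕ 0x62 = 0xD4.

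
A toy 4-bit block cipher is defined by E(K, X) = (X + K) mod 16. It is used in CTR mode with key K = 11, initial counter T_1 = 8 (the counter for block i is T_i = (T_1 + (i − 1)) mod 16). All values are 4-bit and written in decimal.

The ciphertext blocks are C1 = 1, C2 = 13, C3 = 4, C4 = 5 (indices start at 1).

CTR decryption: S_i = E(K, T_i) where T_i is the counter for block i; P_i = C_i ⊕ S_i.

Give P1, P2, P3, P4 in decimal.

P1 = 2, P2 = 9, P3 = 1, P4 = 3

P1: T = 8, S = E(K, T) = 3; 1 ⊕ 3 = 2.
P2: T = 9, S = E(K, T) = 4; 13 ⊕ 4 = 9.
P3: T = 10, S = E(K, T) = 5; 4 ⊕ 5 = 1.
P4: T = 11, S = E(K, T) = 6; 5 ⊕ 6 = 3.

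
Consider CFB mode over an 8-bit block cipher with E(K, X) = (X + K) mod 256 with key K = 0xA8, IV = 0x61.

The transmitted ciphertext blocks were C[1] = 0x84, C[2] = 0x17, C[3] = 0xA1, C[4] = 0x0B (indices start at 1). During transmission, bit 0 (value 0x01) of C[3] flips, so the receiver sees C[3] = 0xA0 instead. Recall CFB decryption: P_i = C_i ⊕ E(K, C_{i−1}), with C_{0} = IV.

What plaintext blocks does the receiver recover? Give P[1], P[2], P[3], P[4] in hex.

Only C[3] changed, to 0xA0. In CFB, a change in C_i flips the same bit in P_i and garbles P_{i+1}. Decrypting the received ciphertext:
P[1]: E(K, 0x61) = 0x09; 0x84 ⊕ 0x09 = 0x8D.
P[2]: E(K, 0x84) = 0x2C; 0x17 ⊕ 0x2C = 0x3B.
P[3]: E(K, 0x17) = 0xBF; 0xA0 ⊕ 0xBF = 0x1F.
P[4]: E(K, 0xA0) = 0x48; 0x0B ⊕ 0x48 = 0x43.
Blocks that differ from the original plaintext: P[3], P[4].

P[1] = 0x8D, P[2] = 0x3B, P[3] = 0x1F, P[4] = 0x43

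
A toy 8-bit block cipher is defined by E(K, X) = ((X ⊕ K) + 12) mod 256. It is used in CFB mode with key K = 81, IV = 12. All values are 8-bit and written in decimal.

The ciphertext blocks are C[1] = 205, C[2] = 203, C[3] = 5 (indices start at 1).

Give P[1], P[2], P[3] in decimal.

CFB decryption: P_i = C_i ⊕ E(K, C_{i−1}), with C_{0} = IV.
P[1]: E(K, 12) = 105; 205 ⊕ 105 = 164.
P[2]: E(K, 205) = 168; 203 ⊕ 168 = 99.
P[3]: E(K, 203) = 166; 5 ⊕ 166 = 163.

P[1] = 164, P[2] = 99, P[3] = 163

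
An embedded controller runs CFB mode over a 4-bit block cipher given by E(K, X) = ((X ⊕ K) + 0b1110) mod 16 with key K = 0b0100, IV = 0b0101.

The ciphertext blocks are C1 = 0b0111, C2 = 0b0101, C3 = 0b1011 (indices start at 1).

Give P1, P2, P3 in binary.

CFB decryption: P_i = C_i ⊕ E(K, C_{i−1}), with C_{0} = IV.
P1: E(K, 0b0101) = 0b1111; 0b0111 ⊕ 0b1111 = 0b1000.
P2: E(K, 0b0111) = 0b0001; 0b0101 ⊕ 0b0001 = 0b0100.
P3: E(K, 0b0101) = 0b1111; 0b1011 ⊕ 0b1111 = 0b0100.

P1 = 0b1000, P2 = 0b0100, P3 = 0b0100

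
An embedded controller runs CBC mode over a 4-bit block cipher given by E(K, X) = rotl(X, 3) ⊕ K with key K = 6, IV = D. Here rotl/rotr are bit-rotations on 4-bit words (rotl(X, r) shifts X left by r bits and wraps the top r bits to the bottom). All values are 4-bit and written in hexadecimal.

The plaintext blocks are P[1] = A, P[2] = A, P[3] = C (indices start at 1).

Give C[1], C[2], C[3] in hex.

C[1] = D, C[2] = D, C[3] = E

CBC encryption: C_i = E(K, P_i ⊕ C_{i−1}), with C_{0} = IV.
C[1]: P[1] ⊕ D = 7; E(K, 7) = D.
C[2]: P[2] ⊕ D = 7; E(K, 7) = D.
C[3]: P[3] ⊕ D = 1; E(K, 1) = E.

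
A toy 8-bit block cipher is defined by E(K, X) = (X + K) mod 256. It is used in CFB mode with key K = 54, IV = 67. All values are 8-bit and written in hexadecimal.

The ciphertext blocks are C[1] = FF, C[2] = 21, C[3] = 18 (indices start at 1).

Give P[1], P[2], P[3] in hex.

P[1] = 44, P[2] = 72, P[3] = 6D

CFB decryption: P_i = C_i ⊕ E(K, C_{i−1}), with C_{0} = IV.
P[1]: E(K, 67) = BB; FF ⊕ BB = 44.
P[2]: E(K, FF) = 53; 21 ⊕ 53 = 72.
P[3]: E(K, 21) = 75; 18 ⊕ 75 = 6D.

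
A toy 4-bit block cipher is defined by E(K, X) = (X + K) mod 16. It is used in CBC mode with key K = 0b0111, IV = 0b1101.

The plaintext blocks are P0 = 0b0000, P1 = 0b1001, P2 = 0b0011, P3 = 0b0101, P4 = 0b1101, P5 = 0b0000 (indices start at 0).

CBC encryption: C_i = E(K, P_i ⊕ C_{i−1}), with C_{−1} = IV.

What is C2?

C2 = 0b1110

C0: P0 ⊕ 0b1101 = 0b1101; E(K, 0b1101) = 0b0100.
C1: P1 ⊕ 0b0100 = 0b1101; E(K, 0b1101) = 0b0100.
C2: P2 ⊕ 0b0100 = 0b0111; E(K, 0b0111) = 0b1110.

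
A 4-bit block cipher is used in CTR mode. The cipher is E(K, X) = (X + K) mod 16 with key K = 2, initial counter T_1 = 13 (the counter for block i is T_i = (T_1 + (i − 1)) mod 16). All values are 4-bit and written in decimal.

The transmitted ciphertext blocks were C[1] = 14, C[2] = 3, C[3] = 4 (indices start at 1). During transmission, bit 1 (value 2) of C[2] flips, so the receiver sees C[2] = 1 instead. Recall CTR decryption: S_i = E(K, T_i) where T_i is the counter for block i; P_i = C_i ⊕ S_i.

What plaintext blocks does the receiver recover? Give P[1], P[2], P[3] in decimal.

Only C[2] changed, to 1. In CTR, a change in C_i flips the same bit in P_i only; the keystream is unaffected. Decrypting the received ciphertext:
P[1]: T = 13, S = E(K, T) = 15; 14 ⊕ 15 = 1.
P[2]: T = 14, S = E(K, T) = 0; 1 ⊕ 0 = 1.
P[3]: T = 15, S = E(K, T) = 1; 4 ⊕ 1 = 5.
Blocks that differ from the original plaintext: P[2].

P[1] = 1, P[2] = 1, P[3] = 5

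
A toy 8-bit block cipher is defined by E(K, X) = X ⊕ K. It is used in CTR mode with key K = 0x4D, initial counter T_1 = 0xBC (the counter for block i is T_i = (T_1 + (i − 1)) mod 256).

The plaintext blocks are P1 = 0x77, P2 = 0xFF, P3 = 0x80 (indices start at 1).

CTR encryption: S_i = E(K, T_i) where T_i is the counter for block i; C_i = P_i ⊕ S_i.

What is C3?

C3 = 0x73

C1: T = 0xBC, S = E(K, T) = 0xF1; 0x77 ⊕ 0xF1 = 0x86.
C2: T = 0xBD, S = E(K, T) = 0xF0; 0xFF ⊕ 0xF0 = 0x0F.
C3: T = 0xBE, S = E(K, T) = 0xF3; 0x80 ⊕ 0xF3 = 0x73.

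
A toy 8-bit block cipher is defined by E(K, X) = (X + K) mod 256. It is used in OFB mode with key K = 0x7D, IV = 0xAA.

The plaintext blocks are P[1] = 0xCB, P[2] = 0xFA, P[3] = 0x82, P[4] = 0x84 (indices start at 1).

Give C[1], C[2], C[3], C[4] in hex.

C[1] = 0xEC, C[2] = 0x5E, C[3] = 0xA3, C[4] = 0x1A

OFB encryption: S_i = E(K, S_{i−1}) with S_{0} = IV; C_i = P_i ⊕ S_i.
C[1]: S = E(K, 0xAA) = 0x27; 0xCB ⊕ 0x27 = 0xEC.
C[2]: S = E(K, 0x27) = 0xA4; 0xFA ⊕ 0xA4 = 0x5E.
C[3]: S = E(K, 0xA4) = 0x21; 0x82 ⊕ 0x21 = 0xA3.
C[4]: S = E(K, 0x21) = 0x9E; 0x84 ⊕ 0x9E = 0x1A.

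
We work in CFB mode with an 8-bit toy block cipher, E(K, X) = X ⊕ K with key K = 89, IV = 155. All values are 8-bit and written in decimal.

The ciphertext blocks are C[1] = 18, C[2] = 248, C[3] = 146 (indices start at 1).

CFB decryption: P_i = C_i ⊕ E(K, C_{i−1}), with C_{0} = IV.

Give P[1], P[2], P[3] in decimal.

P[1] = 208, P[2] = 179, P[3] = 51

P[1]: E(K, 155) = 194; 18 ⊕ 194 = 208.
P[2]: E(K, 18) = 75; 248 ⊕ 75 = 179.
P[3]: E(K, 248) = 161; 146 ⊕ 161 = 51.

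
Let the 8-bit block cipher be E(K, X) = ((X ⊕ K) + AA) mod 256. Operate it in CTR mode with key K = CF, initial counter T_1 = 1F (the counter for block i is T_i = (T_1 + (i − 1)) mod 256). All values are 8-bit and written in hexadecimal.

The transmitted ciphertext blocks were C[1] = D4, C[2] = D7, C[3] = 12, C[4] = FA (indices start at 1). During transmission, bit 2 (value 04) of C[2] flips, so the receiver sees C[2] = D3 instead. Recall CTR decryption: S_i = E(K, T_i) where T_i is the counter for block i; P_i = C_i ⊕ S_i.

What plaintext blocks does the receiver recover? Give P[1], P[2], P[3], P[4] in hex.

Only C[2] changed, to D3. In CTR, a change in C_i flips the same bit in P_i only; the keystream is unaffected. Decrypting the received ciphertext:
P[1]: T = 1F, S = E(K, T) = 7A; D4 ⊕ 7A = AE.
P[2]: T = 20, S = E(K, T) = 99; D3 ⊕ 99 = 4A.
P[3]: T = 21, S = E(K, T) = 98; 12 ⊕ 98 = 8A.
P[4]: T = 22, S = E(K, T) = 97; FA ⊕ 97 = 6D.
Blocks that differ from the original plaintext: P[2].

P[1] = AE, P[2] = 4A, P[3] = 8A, P[4] = 6D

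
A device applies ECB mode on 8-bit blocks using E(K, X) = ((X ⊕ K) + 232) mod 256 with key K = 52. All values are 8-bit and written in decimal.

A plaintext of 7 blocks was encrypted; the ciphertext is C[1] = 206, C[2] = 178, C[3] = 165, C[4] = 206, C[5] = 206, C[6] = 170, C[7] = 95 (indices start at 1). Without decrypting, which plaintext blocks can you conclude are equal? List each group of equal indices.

ECB encrypts each block independently with the same key, so equal ciphertext blocks imply equal plaintext blocks.
C[1] = C[4] = C[5] = 206, so P[1] = P[4] = P[5].

P[1] = P[4] = P[5]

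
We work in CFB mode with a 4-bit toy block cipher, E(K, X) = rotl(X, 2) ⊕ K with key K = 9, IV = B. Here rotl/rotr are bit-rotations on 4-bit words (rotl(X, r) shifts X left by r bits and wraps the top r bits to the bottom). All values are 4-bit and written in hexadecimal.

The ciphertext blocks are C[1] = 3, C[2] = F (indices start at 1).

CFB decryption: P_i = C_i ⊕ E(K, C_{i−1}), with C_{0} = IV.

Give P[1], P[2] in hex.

P[1] = 4, P[2] = A

P[1]: E(K, B) = 7; 3 ⊕ 7 = 4.
P[2]: E(K, 3) = 5; F ⊕ 5 = A.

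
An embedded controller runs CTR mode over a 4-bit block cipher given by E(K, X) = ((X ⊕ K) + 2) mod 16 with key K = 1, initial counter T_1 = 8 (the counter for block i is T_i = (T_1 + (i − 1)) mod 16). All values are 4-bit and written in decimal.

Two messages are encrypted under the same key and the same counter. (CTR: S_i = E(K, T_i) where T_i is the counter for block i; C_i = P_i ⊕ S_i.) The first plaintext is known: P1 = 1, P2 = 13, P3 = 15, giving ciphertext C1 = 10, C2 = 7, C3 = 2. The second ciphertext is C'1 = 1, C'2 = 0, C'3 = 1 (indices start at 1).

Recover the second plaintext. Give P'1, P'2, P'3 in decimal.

P'1 = 10, P'2 = 10, P'3 = 12

In CTR with a reused counter, both messages share the same keystream S_i, so C_i ⊕ C'_i = P_i ⊕ P'_i and thus P'_i = P_i ⊕ C_i ⊕ C'_i.
P'1: 1 ⊕ 10 ⊕ 1 = 10.
P'2: 13 ⊕ 7 ⊕ 0 = 10.
P'3: 15 ⊕ 2 ⊕ 1 = 12.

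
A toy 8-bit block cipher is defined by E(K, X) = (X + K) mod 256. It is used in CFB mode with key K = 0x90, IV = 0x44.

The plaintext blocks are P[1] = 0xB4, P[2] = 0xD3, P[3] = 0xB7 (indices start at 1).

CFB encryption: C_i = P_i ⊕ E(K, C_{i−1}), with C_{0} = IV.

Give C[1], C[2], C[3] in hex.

C[1] = 0x60, C[2] = 0x23, C[3] = 0x04

C[1]: E(K, 0x44) = 0xD4; 0xB4 ⊕ 0xD4 = 0x60.
C[2]: E(K, 0x60) = 0xF0; 0xD3 ⊕ 0xF0 = 0x23.
C[3]: E(K, 0x23) = 0xB3; 0xB7 ⊕ 0xB3 = 0x04.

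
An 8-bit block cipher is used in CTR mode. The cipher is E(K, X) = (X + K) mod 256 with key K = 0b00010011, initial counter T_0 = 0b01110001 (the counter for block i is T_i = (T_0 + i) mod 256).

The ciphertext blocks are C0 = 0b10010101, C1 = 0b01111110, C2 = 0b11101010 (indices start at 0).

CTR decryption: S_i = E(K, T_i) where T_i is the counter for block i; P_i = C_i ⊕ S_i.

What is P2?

P2 = 0b01101100

P2: T = 0b01110011, S = E(K, T) = 0b10000110; 0b11101010 ⊕ 0b10000110 = 0b01101100.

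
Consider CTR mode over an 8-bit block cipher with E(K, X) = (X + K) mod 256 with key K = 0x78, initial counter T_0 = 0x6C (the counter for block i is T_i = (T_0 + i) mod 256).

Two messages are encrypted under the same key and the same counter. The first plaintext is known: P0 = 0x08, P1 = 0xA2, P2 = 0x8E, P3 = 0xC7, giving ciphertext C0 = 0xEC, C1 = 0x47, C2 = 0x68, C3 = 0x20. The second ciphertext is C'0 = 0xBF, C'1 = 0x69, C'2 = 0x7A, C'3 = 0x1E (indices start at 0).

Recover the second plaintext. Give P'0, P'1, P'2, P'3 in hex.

In CTR with a reused counter, both messages share the same keystream S_i, so C_i ⊕ C'_i = P_i ⊕ P'_i and thus P'_i = P_i ⊕ C_i ⊕ C'_i.
P'0: 0x08 ⊕ 0xEC ⊕ 0xBF = 0x5B.
P'1: 0xA2 ⊕ 0x47 ⊕ 0x69 = 0x8C.
P'2: 0x8E ⊕ 0x68 ⊕ 0x7A = 0x9C.
P'3: 0xC7 ⊕ 0x20 ⊕ 0x1E = 0xF9.

P'0 = 0x5B, P'1 = 0x8C, P'2 = 0x9C, P'3 = 0xF9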